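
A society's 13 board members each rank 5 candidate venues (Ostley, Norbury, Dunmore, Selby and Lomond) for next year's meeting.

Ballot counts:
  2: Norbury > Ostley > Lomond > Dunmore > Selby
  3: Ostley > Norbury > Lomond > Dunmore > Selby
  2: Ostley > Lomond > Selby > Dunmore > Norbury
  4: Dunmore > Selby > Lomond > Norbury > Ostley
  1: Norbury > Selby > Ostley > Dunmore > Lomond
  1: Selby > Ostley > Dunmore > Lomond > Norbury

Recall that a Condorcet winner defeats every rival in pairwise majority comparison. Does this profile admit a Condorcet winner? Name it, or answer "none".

none

Head-to-head results (13 organisers):
Ostley–Norbury: Norbury 7–6.
Ostley vs Dunmore: Ostley, 9–4.
Ostley–Selby: Ostley 7–6.
Ostley–Lomond: Ostley 9–4.
Norbury vs Dunmore: Dunmore wins 7–6.
Norbury vs Selby: Selby, 7–6.
Norbury vs Lomond: Lomond, 7–6.
Dunmore vs Selby: Dunmore, 9–4.
Dunmore vs Lomond: Lomond wins 7–6.
Selby–Lomond: Lomond 7–6.
Every city loses at least once (Ostley loses to Norbury; Norbury loses to Dunmore; Dunmore loses to Ostley; Selby loses to Ostley; Lomond loses to Ostley). The majority relation contains the cycle Ostley > Dunmore > Norbury > Ostley, so there is no Condorcet winner.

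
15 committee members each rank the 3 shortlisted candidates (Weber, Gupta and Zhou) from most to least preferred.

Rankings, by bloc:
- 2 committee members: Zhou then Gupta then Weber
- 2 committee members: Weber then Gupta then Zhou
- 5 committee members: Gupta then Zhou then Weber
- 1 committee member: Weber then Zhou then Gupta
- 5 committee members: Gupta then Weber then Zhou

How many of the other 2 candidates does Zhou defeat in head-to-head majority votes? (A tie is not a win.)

Zhou against each rival (15 committee members):
Zhou vs Weber: Zhou preferred on 2+5 = 7 ballots; Weber wins 8–7.
Zhou vs Gupta: 2+1 = 3 for Zhou, 12 for Gupta — Gupta by 12–3.
Zhou beats no one; loses to Weber, Gupta — 0 pairwise wins.

0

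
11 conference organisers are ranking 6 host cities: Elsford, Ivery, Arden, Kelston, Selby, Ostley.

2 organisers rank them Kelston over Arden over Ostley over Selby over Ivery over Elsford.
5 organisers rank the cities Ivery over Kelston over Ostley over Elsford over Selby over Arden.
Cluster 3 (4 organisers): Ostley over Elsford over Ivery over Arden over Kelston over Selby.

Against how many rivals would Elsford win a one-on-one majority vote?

Elsford against each rival (11 organisers):
Elsford vs Ivery: Ivery, 7–4.
Elsford vs Arden: 9 to 2, Elsford.
Elsford vs Kelston: Kelston, 7–4.
Elsford vs Selby: 9 to 2, Elsford.
Elsford vs Ostley: 0 for Elsford, 11 for Ostley — Ostley by 11–0.
Elsford beats Arden, Selby; loses to Ivery, Kelston, Ostley — 2 pairwise wins.

2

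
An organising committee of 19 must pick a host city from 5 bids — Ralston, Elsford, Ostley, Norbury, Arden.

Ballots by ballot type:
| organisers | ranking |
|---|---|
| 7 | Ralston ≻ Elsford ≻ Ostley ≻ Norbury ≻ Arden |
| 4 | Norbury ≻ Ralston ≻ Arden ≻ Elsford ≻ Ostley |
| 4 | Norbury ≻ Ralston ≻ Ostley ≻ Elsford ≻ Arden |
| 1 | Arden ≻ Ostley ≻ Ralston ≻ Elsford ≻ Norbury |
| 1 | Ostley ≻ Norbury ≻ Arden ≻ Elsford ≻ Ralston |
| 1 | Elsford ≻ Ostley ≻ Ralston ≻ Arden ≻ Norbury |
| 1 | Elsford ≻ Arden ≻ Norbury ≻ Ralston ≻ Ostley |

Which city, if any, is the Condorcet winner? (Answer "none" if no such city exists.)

Pairwise majorities:
Ralston vs Elsford: Ralston preferred on 7+4+4+1 = 16 ballots; Ralston wins 16–3.
Ralston vs Ostley: 16 to 3, Ralston.
Ralston vs Norbury: Ralston is ranked higher on 7+1+1 = 9 ballots, Norbury on 10. Norbury wins 10–9.
Ralston vs Arden: Ralston, 16–3.
Elsford vs Ostley: Elsford wins 13–6.
Elsford vs Norbury: 7+1+1+1 = 10 for Elsford, 9 for Norbury — Elsford by 10–9.
Elsford vs Arden: Elsford, 13–6.
Ostley vs Norbury: 10 to 9, Ostley.
Ostley vs Arden: 13 to 6, Ostley.
Norbury vs Arden: 16 to 3, Norbury.
No city is unbeaten: Ralston loses to Norbury; Elsford loses to Ralston; Ostley loses to Ralston; Norbury loses to Elsford; Arden loses to Ralston. In particular Ralston > Elsford > Norbury > Ralston is a majority cycle — no Condorcet winner exists.

none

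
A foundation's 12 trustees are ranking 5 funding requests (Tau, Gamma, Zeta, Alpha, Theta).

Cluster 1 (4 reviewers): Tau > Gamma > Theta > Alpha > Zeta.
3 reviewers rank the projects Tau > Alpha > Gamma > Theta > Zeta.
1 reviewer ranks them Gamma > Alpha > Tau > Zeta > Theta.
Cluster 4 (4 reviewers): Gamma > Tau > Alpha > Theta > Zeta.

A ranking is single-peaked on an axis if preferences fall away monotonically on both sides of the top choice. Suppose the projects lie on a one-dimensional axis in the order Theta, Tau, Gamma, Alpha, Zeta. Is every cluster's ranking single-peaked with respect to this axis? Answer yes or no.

no

Axis positions: Theta=1, Tau=2, Gamma=3, Alpha=4, Zeta=5.
Cluster 1 (peak Tau at position 2): ranking walks positions 2-3-1-4-5, expanding outward from the peak — single-peaked.
Cluster 2: ranking walks positions 2-4-3-1-5; Alpha is ranked above Gamma even though Gamma lies between Alpha and the peak Tau on the axis — preferences dip and rise again. Not single-peaked.
Cluster 3 (peak Gamma at position 3): ranking walks positions 3-4-2-5-1, expanding outward from the peak — single-peaked.
Cluster 4 (peak Gamma at position 3): ranking walks positions 3-2-4-1-5, expanding outward from the peak — single-peaked.
Cluster 2 violates single-peakedness, so the profile is not single-peaked on this axis.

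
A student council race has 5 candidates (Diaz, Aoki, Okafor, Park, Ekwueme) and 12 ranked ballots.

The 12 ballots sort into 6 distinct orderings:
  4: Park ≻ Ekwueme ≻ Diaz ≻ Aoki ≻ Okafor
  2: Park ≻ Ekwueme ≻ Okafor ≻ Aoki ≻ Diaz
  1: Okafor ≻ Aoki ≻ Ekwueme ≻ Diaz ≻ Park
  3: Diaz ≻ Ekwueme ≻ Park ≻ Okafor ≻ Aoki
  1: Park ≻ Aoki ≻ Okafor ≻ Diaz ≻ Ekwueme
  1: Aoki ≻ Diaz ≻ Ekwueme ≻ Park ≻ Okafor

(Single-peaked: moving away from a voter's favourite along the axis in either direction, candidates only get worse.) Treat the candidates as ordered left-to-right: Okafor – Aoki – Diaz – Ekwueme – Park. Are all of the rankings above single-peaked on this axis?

Axis positions: Okafor=1, Aoki=2, Diaz=3, Ekwueme=4, Park=5.
Cluster 1 (peak Park at position 5): ranking walks positions 5-4-3-2-1, expanding outward from the peak — single-peaked.
Cluster 2: ranking walks positions 5-4-1-2-3; Okafor is ranked above Diaz even though Diaz lies between Okafor and the peak Park on the axis — preferences dip and rise again. Not single-peaked.
Cluster 3: ranking walks positions 1-2-4-3-5; Ekwueme is ranked above Diaz even though Diaz lies between Ekwueme and the peak Okafor on the axis — preferences dip and rise again. Not single-peaked.
Cluster 4: ranking walks positions 3-4-5-1-2; Okafor is ranked above Aoki even though Aoki lies between Okafor and the peak Diaz on the axis — preferences dip and rise again. Not single-peaked.
Cluster 5: ranking walks positions 5-2-1-3-4; Aoki is ranked above Ekwueme even though Ekwueme lies between Aoki and the peak Park on the axis — preferences dip and rise again. Not single-peaked.
Cluster 6 (peak Aoki at position 2): ranking walks positions 2-3-4-5-1, expanding outward from the peak — single-peaked.
Cluster 2 violates single-peakedness, so the profile is not single-peaked on this axis.

no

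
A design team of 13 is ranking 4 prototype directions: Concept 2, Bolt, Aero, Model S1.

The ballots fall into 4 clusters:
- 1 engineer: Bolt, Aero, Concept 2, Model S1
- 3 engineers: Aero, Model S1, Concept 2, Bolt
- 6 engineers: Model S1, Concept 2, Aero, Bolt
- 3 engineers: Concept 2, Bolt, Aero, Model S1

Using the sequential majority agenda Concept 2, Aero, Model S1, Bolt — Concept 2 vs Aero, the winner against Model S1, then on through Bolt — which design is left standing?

Model S1

Round 1: Concept 2 vs Aero — 9–4, Concept 2 advances.
Round 2: Concept 2 vs Model S1 — 4–9, Model S1 advances.
Round 3: Model S1 vs Bolt — 9–4, Model S1 advances.
The agenda winner is Model S1.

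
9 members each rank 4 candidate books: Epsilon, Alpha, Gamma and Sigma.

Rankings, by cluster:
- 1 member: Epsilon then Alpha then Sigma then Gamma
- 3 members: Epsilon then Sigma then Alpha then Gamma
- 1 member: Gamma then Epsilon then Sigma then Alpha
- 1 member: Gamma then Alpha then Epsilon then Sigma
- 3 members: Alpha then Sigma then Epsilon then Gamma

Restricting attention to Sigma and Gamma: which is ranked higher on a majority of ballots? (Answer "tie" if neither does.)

Ballots ranking Sigma above Gamma: 1 + 3 + 3 = 7.
Ballots ranking Gamma above Sigma: 9 − 7 = 2.
Sigma wins the head-to-head 7–2.

Sigma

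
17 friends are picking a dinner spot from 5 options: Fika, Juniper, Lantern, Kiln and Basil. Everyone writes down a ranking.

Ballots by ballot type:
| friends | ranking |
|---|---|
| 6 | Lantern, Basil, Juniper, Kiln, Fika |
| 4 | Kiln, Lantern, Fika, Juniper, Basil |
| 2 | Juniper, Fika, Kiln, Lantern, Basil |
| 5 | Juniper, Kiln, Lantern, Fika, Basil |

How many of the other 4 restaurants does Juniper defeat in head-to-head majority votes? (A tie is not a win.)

Juniper against each rival (17 friends):
Juniper–Fika: Juniper 13–4.
Juniper–Lantern: Lantern 10–7.
Juniper vs Kiln: Juniper is ranked higher on 6+2+5 = 13 ballots, Kiln on 4. Juniper wins 13–4.
Juniper vs Basil: 4+2+5 = 11 for Juniper, 6 for Basil — Juniper by 11–6.
Juniper beats Fika, Kiln, Basil; loses to Lantern — 3 pairwise wins.

3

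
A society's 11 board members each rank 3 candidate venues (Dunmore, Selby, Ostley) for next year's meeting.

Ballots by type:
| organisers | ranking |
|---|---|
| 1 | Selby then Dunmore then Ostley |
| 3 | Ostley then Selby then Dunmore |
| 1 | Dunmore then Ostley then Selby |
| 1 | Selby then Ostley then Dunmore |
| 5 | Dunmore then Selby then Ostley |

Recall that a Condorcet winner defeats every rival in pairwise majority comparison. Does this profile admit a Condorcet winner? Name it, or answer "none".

Dunmore

Pairwise majorities:
Dunmore–Selby: Dunmore 6–5.
Dunmore vs Ostley: Dunmore, 7–4.
Selby vs Ostley: Selby, 7–4.
Dunmore beats each of Selby, Ostley — Dunmore is the Condorcet winner.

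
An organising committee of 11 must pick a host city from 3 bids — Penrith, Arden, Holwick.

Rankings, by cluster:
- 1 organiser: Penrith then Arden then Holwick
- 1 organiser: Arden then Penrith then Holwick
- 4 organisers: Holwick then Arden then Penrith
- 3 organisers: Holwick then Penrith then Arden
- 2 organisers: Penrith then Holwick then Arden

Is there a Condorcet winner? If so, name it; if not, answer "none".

Holwick

Pairwise majorities:
Penrith vs Arden: 1+3+2 = 6 for Penrith, 5 for Arden — Penrith by 6–5.
Penrith vs Holwick: 1+1+2 = 4 for Penrith, 7 for Holwick — Holwick by 7–4.
Arden vs Holwick: 1+1 = 2 for Arden, 9 for Holwick — Holwick by 9–2.
Holwick defeats every rival head-to-head and is the Condorcet winner.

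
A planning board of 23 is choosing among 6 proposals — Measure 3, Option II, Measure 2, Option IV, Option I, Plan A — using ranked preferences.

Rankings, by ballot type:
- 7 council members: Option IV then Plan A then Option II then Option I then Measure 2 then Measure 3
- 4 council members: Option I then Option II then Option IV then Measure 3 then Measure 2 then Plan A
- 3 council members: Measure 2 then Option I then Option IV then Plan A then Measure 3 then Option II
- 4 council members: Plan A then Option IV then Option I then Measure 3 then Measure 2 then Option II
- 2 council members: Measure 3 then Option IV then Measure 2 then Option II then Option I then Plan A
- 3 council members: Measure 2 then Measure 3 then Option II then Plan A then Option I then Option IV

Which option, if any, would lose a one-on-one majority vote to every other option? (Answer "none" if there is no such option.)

none

Head-to-head results (23 council members):
Measure 3 vs Option II: Measure 3 is ranked higher on 3+4+2+3 = 12 ballots, Option II on 11. Measure 3 wins 12–11.
Measure 3 vs Measure 2: Measure 2 wins 13–10.
Measure 3 vs Option IV: Option IV, 18–5.
Measure 3 vs Option I: Option I, 18–5.
Measure 3 vs Plan A: Plan A wins 14–9.
Option II vs Measure 2: 7+4 = 11 for Option II, 12 for Measure 2 — Measure 2 by 12–11.
Option II vs Option IV: Option II is ranked higher on 4+3 = 7 ballots, Option IV on 16. Option IV wins 16–7.
Option II vs Option I: 12 to 11, Option II.
Option II vs Plan A: Plan A wins 14–9.
Measure 2 vs Option IV: Option IV, 17–6.
Measure 2 vs Option I: Option I, 15–8.
Measure 2 vs Plan A: 12 to 11, Measure 2.
Option IV vs Option I: 13 to 10, Option IV.
Option IV vs Plan A: Option IV, 16–7.
Option I vs Plan A: 4+3+2 = 9 for Option I, 14 for Plan A — Plan A by 14–9.
Each option has at least one pairwise win (Measure 3 beats Option II; Option II beats Option I; Measure 2 beats Measure 3; Option IV beats Measure 3; Option I beats Measure 3; Plan A beats Measure 3) — no Condorcet loser.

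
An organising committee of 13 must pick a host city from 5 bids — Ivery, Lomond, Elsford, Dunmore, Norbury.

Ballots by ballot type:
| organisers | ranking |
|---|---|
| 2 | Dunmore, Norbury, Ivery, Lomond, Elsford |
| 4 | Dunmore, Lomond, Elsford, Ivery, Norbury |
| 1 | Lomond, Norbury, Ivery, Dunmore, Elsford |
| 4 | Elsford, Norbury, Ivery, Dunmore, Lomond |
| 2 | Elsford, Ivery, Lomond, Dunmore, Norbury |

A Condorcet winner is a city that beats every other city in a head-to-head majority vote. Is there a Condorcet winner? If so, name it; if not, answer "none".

Head-to-head results (13 organisers):
Ivery vs Lomond: Ivery is ranked higher on 2+4+2 = 8 ballots, Lomond on 5. Ivery wins 8–5.
Ivery vs Elsford: Ivery is ranked higher on 2+1 = 3 ballots, Elsford on 10. Elsford wins 10–3.
Ivery vs Dunmore: 1+4+2 = 7 for Ivery, 6 for Dunmore — Ivery by 7–6.
Ivery vs Norbury: 6 to 7, Norbury.
Lomond vs Elsford: 7 to 6, Lomond.
Lomond vs Dunmore: 3 to 10, Dunmore.
Lomond vs Norbury: Lomond is ranked higher on 4+1+2 = 7 ballots, Norbury on 6. Lomond wins 7–6.
Elsford vs Dunmore: Elsford preferred on 4+2 = 6 ballots; Dunmore wins 7–6.
Elsford–Norbury: Elsford 10–3.
Dunmore vs Norbury: Dunmore wins 8–5.
Every city loses at least once (Ivery loses to Elsford; Lomond loses to Ivery; Elsford loses to Lomond; Dunmore loses to Ivery; Norbury loses to Lomond). The majority relation contains the cycle Ivery > Lomond > Elsford > Ivery, so there is no Condorcet winner.

none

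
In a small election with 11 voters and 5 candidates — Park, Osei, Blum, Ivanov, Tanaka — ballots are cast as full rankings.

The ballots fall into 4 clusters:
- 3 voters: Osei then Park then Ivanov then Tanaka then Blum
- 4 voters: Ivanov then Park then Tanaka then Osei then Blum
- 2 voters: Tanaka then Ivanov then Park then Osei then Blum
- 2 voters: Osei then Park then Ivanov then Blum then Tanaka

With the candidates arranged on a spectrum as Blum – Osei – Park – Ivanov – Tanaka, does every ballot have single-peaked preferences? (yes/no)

yes

Axis positions: Blum=1, Osei=2, Park=3, Ivanov=4, Tanaka=5.
Cluster 1 (peak Osei at position 2): ranking walks positions 2-3-4-5-1, expanding outward from the peak — single-peaked.
Cluster 2 (peak Ivanov at position 4): ranking walks positions 4-3-5-2-1, expanding outward from the peak — single-peaked.
Cluster 3 (peak Tanaka at position 5): ranking walks positions 5-4-3-2-1, expanding outward from the peak — single-peaked.
Cluster 4 (peak Osei at position 2): ranking walks positions 2-3-4-1-5, expanding outward from the peak — single-peaked.
Every ranking is single-peaked on this axis.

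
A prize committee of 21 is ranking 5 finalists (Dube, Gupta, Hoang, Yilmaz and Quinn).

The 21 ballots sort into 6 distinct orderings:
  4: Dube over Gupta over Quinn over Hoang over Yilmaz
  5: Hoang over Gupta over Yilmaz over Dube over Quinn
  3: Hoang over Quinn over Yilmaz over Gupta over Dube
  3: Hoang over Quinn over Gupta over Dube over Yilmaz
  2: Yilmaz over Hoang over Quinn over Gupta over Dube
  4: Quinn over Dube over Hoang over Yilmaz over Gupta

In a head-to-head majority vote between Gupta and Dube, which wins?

Gupta

Ballots ranking Gupta above Dube: 5 + 3 + 3 + 2 = 13.
Ballots ranking Dube above Gupta: 21 − 13 = 8.
Gupta wins the head-to-head 13–8.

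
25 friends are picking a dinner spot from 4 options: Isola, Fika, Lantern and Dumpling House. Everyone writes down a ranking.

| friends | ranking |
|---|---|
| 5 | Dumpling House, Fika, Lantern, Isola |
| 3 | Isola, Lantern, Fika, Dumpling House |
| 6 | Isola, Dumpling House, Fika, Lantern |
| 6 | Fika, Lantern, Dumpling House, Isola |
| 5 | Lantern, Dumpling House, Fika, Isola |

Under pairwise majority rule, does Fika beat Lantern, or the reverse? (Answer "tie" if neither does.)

Ballots ranking Fika above Lantern: 5 + 6 + 6 = 17.
Ballots ranking Lantern above Fika: 25 − 17 = 8.
Fika wins the head-to-head 17–8.

Fika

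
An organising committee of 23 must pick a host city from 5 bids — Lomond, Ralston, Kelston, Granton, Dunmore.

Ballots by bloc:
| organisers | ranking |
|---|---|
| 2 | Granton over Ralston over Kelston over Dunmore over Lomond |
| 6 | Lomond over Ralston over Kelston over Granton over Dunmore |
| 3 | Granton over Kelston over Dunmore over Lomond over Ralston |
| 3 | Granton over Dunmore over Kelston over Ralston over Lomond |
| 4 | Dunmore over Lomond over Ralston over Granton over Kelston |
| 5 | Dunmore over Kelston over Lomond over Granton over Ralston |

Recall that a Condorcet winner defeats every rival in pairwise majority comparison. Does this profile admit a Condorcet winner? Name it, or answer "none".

Pairwise majorities:
Lomond vs Ralston: 6+3+4+5 = 18 for Lomond, 5 for Ralston — Lomond by 18–5.
Lomond vs Kelston: Lomond preferred on 6+4 = 10 ballots; Kelston wins 13–10.
Lomond vs Granton: Lomond wins 15–8.
Lomond vs Dunmore: Dunmore wins 17–6.
Ralston vs Kelston: 12 to 11, Ralston.
Ralston vs Granton: Ralston preferred on 6+4 = 10 ballots; Granton wins 13–10.
Ralston vs Dunmore: Ralston is ranked higher on 2+6 = 8 ballots, Dunmore on 15. Dunmore wins 15–8.
Kelston vs Granton: Granton wins 12–11.
Kelston vs Dunmore: Dunmore wins 12–11.
Granton vs Dunmore: 14 to 9, Granton.
Every city loses at least once (Lomond loses to Kelston; Ralston loses to Lomond; Kelston loses to Ralston; Granton loses to Lomond; Dunmore loses to Granton). The majority relation contains the cycle Lomond → Ralston → Kelston → Lomond, so there is no Condorcet winner.

none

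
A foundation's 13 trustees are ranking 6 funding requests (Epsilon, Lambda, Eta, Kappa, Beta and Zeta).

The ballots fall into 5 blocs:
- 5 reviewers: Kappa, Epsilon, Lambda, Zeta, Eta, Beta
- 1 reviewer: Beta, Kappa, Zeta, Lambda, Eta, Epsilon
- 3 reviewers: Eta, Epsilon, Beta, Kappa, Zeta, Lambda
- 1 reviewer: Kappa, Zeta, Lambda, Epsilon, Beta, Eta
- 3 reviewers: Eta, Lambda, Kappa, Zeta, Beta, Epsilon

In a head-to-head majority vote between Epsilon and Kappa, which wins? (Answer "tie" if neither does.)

Kappa

Ballots ranking Epsilon above Kappa: 3.
Ballots ranking Kappa above Epsilon: 13 − 3 = 10.
Kappa wins the head-to-head 10–3.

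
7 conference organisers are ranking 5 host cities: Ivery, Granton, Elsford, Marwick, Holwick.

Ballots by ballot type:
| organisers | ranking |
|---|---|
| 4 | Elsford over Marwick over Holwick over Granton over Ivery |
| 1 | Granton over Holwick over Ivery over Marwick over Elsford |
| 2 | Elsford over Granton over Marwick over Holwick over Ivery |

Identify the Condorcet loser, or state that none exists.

Ivery

Pairwise majorities:
Ivery vs Granton: Ivery is ranked higher on 0 ballots, Granton on 7. Granton wins 7–0.
Ivery vs Elsford: Elsford wins 6–1.
Ivery vs Marwick: Ivery is ranked higher on 1 ballot, Marwick on 6. Marwick wins 6–1.
Ivery vs Holwick: Holwick, 7–0.
Granton–Elsford: Elsford 6–1.
Granton vs Marwick: Marwick, 4–3.
Granton vs Holwick: Granton preferred on 1+2 = 3 ballots; Holwick wins 4–3.
Elsford vs Marwick: 6 to 1, Elsford.
Elsford vs Holwick: Elsford preferred on 4+2 = 6 ballots; Elsford wins 6–1.
Marwick vs Holwick: Marwick, 6–1.
Ivery loses to every other city — it is the Condorcet loser.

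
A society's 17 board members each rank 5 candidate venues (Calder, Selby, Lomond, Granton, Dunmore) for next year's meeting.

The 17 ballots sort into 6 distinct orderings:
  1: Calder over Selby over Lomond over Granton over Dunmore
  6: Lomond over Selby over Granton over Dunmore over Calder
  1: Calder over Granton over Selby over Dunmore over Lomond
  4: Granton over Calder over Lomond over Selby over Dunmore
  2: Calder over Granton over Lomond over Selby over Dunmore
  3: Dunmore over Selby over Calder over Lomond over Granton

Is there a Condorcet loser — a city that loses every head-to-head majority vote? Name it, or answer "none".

none

Head-to-head results (17 organisers):
Calder vs Selby: Calder preferred on 1+1+4+2 = 8 ballots; Selby wins 9–8.
Calder vs Lomond: Calder, 11–6.
Calder vs Granton: 1+1+2+3 = 7 for Calder, 10 for Granton — Granton by 10–7.
Calder vs Dunmore: Dunmore wins 9–8.
Selby vs Lomond: 1+1+3 = 5 for Selby, 12 for Lomond — Lomond by 12–5.
Selby vs Granton: Selby preferred on 1+6+3 = 10 ballots; Selby wins 10–7.
Selby vs Dunmore: Selby is ranked higher on 1+6+1+4+2 = 14 ballots, Dunmore on 3. Selby wins 14–3.
Lomond vs Granton: Lomond is ranked higher on 1+6+3 = 10 ballots, Granton on 7. Lomond wins 10–7.
Lomond vs Dunmore: Lomond, 13–4.
Granton vs Dunmore: Granton is ranked higher on 1+6+1+4+2 = 14 ballots, Dunmore on 3. Granton wins 14–3.
Each city has at least one pairwise win (Calder beats Lomond; Selby beats Calder; Lomond beats Selby; Granton beats Calder; Dunmore beats Calder) — no Condorcet loser.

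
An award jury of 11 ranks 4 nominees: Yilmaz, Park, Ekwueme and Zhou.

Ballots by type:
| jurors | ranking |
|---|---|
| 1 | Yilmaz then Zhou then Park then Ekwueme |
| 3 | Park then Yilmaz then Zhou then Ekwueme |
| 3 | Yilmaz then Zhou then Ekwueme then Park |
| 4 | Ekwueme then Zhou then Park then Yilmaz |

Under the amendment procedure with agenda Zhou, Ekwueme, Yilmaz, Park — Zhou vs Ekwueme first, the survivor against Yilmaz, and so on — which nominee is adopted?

Round 1: Zhou vs Ekwueme — 7–4, Zhou advances.
Round 2: Zhou vs Yilmaz — 4–7, Yilmaz advances.
Round 3: Yilmaz vs Park — 4–7, Park advances.
The agenda winner is Park.

Park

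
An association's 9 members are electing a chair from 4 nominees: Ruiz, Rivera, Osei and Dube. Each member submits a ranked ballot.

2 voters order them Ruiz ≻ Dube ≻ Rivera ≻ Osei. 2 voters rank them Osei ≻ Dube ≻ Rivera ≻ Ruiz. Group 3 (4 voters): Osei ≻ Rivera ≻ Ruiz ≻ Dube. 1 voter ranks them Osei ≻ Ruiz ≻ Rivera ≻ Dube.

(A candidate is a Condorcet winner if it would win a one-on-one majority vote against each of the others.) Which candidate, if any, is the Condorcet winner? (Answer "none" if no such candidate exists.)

Osei

Head-to-head results (9 voters):
Ruiz vs Rivera: Rivera, 6–3.
Ruiz vs Osei: Osei, 7–2.
Ruiz vs Dube: Ruiz wins 7–2.
Rivera vs Osei: Osei, 7–2.
Rivera–Dube: Rivera 5–4.
Osei vs Dube: Osei wins 7–2.
Osei defeats every rival head-to-head and is the Condorcet winner.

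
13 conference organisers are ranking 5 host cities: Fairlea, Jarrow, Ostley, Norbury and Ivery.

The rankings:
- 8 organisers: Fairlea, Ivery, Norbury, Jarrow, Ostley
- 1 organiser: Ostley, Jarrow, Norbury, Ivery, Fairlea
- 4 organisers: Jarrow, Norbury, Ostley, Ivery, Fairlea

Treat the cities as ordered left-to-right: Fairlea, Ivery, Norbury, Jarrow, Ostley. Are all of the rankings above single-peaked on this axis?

yes

Axis positions: Fairlea=1, Ivery=2, Norbury=3, Jarrow=4, Ostley=5.
Faction 1 (peak Fairlea at position 1): ranking walks positions 1-2-3-4-5, expanding outward from the peak — single-peaked.
Faction 2 (peak Ostley at position 5): ranking walks positions 5-4-3-2-1, expanding outward from the peak — single-peaked.
Faction 3 (peak Jarrow at position 4): ranking walks positions 4-3-5-2-1, expanding outward from the peak — single-peaked.
Every ranking is single-peaked on this axis.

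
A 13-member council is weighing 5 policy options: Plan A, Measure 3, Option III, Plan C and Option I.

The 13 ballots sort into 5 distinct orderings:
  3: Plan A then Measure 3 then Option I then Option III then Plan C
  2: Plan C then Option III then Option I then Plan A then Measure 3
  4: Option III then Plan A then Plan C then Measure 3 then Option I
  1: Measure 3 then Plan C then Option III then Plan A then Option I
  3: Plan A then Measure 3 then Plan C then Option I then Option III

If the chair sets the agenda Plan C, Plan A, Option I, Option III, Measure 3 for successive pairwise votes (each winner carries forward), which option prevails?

Round 1: Plan C vs Plan A — 3–10, Plan A advances.
Round 2: Plan A vs Option I — 11–2, Plan A advances.
Round 3: Plan A vs Option III — 6–7, Option III advances.
Round 4: Option III vs Measure 3 — 6–7, Measure 3 advances.
The agenda winner is Measure 3.

Measure 3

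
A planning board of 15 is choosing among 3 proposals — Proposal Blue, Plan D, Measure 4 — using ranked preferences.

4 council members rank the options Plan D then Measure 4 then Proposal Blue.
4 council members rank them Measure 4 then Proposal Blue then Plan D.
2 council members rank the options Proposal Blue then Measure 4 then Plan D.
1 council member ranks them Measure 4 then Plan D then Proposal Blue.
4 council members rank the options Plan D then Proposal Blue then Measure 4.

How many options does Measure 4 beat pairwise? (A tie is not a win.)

1

Measure 4 against each rival (15 council members):
Measure 4 vs Proposal Blue: Measure 4 preferred on 4+4+1 = 9 ballots; Measure 4 wins 9–6.
Measure 4–Plan D: Plan D 8–7.
Measure 4 beats Proposal Blue; loses to Plan D — 1 pairwise win.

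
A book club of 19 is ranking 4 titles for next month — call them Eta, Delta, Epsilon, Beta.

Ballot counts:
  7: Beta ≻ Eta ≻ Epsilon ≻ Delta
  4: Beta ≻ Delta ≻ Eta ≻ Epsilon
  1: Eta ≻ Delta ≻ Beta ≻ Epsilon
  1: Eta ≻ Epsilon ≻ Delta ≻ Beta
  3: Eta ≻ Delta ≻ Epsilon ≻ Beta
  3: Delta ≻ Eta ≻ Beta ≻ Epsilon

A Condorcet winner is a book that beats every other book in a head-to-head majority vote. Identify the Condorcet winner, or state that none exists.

Pairwise majorities:
Eta vs Delta: 7+1+1+3 = 12 for Eta, 7 for Delta — Eta by 12–7.
Eta vs Epsilon: Eta preferred on 7+4+1+1+3+3 = 19 ballots; Eta wins 19–0.
Eta vs Beta: Eta is ranked higher on 1+1+3+3 = 8 ballots, Beta on 11. Beta wins 11–8.
Delta vs Epsilon: 11 to 8, Delta.
Delta vs Beta: Delta is ranked higher on 1+1+3+3 = 8 ballots, Beta on 11. Beta wins 11–8.
Epsilon vs Beta: 1+3 = 4 for Epsilon, 15 for Beta — Beta by 15–4.
Beta beats each of Eta, Delta, Epsilon — Beta is the Condorcet winner.

Beta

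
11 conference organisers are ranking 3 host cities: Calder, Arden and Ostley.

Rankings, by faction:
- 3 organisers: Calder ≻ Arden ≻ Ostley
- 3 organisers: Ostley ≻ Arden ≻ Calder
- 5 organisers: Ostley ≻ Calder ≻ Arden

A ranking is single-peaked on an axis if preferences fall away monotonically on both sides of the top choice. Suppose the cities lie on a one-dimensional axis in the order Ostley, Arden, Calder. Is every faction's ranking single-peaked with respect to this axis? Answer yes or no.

Axis positions: Ostley=1, Arden=2, Calder=3.
Faction 1 (peak Calder at position 3): ranking walks positions 3-2-1, expanding outward from the peak — single-peaked.
Faction 2 (peak Ostley at position 1): ranking walks positions 1-2-3, expanding outward from the peak — single-peaked.
Faction 3: ranking walks positions 1-3-2; Calder is ranked above Arden even though Arden lies between Calder and the peak Ostley on the axis — preferences dip and rise again. Not single-peaked.
Faction 3 violates single-peakedness, so the profile is not single-peaked on this axis.

no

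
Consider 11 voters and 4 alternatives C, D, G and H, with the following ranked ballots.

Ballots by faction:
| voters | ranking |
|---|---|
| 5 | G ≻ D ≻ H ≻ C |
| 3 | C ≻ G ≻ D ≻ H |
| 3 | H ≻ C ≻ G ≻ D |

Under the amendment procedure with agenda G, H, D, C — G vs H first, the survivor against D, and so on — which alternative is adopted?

Round 1: G vs H — 8–3, G advances.
Round 2: G vs D — 11–0, G advances.
Round 3: G vs C — 5–6, C advances.
The agenda winner is C.

C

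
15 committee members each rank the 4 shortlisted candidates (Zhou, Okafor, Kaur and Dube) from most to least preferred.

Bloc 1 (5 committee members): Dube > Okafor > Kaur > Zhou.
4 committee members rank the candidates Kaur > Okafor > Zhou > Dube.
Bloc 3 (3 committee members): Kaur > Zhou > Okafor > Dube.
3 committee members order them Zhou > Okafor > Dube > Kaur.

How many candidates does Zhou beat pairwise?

Zhou against each rival (15 committee members):
Zhou vs Okafor: Okafor wins 9–6.
Zhou vs Kaur: Kaur wins 12–3.
Zhou vs Dube: Zhou wins 10–5.
Zhou beats Dube; loses to Okafor, Kaur — 1 pairwise win.

1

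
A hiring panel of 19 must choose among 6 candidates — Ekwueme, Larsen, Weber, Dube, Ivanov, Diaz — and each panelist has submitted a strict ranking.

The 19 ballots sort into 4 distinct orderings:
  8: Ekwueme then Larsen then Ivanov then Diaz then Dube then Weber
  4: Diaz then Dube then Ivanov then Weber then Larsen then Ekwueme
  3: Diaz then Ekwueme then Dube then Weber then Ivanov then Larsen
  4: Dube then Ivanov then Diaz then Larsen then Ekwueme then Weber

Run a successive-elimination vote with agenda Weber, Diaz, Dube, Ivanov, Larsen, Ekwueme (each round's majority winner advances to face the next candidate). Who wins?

Round 1: Weber vs Diaz — 0–19, Diaz advances.
Round 2: Diaz vs Dube — 15–4, Diaz advances.
Round 3: Diaz vs Ivanov — 7–12, Ivanov advances.
Round 4: Ivanov vs Larsen — 11–8, Ivanov advances.
Round 5: Ivanov vs Ekwueme — 8–11, Ekwueme advances.
The agenda winner is Ekwueme.

Ekwueme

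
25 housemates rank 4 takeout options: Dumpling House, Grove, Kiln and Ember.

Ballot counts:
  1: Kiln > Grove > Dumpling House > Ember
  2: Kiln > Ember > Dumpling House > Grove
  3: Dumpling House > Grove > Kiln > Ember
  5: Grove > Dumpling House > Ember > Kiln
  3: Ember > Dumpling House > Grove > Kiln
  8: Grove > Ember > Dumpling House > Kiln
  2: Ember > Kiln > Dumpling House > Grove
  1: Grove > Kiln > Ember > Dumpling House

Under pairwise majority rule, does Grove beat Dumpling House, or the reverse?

Grove

Ballots ranking Grove above Dumpling House: 1 + 5 + 8 + 1 = 15.
Ballots ranking Dumpling House above Grove: 25 − 15 = 10.
Grove wins the head-to-head 15–10.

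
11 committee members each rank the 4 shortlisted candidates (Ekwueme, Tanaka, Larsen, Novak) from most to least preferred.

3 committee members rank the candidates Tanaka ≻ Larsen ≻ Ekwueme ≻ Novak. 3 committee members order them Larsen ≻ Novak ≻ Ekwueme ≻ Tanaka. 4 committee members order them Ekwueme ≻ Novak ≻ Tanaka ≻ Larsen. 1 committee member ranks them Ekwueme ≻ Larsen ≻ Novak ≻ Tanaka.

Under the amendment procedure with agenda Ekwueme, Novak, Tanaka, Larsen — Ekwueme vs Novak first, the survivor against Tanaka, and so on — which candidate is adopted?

Round 1: Ekwueme vs Novak — 8–3, Ekwueme advances.
Round 2: Ekwueme vs Tanaka — 8–3, Ekwueme advances.
Round 3: Ekwueme vs Larsen — 5–6, Larsen advances.
Larsen survives the agenda.

Larsen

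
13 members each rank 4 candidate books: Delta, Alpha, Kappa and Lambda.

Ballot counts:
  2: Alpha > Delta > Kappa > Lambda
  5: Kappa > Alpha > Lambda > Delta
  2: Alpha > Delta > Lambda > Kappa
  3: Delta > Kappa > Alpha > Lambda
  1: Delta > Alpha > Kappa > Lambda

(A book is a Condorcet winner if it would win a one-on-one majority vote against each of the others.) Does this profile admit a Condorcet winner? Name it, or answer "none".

none

Check each pair by majority over 13 ballots:
Delta vs Alpha: 3+1 = 4 for Delta, 9 for Alpha — Alpha by 9–4.
Delta vs Kappa: 8 to 5, Delta.
Delta vs Lambda: Delta is ranked higher on 2+2+3+1 = 8 ballots, Lambda on 5. Delta wins 8–5.
Alpha vs Kappa: 2+2+1 = 5 for Alpha, 8 for Kappa — Kappa by 8–5.
Alpha vs Lambda: Alpha preferred on 2+5+2+3+1 = 13 ballots; Alpha wins 13–0.
Kappa vs Lambda: Kappa is ranked higher on 2+5+3+1 = 11 ballots, Lambda on 2. Kappa wins 11–2.
No book is unbeaten: Delta loses to Alpha; Alpha loses to Kappa; Kappa loses to Delta; Lambda loses to Delta. In particular Delta → Kappa → Alpha → Delta is a majority cycle — no Condorcet winner exists.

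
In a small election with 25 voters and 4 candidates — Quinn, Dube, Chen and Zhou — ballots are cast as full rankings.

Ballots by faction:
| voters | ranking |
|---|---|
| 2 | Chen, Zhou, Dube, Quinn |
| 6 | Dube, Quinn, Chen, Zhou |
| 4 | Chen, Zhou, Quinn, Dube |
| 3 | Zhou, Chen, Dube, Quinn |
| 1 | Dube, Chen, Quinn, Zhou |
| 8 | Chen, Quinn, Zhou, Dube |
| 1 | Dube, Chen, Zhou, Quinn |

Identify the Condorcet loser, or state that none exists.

none

Pairwise majorities:
Quinn vs Dube: Quinn preferred on 4+8 = 12 ballots; Dube wins 13–12.
Quinn vs Chen: Quinn preferred on 6 ballots; Chen wins 19–6.
Quinn vs Zhou: Quinn preferred on 6+1+8 = 15 ballots; Quinn wins 15–10.
Dube–Chen: Chen 17–8.
Dube vs Zhou: 6+1+1 = 8 for Dube, 17 for Zhou — Zhou by 17–8.
Chen vs Zhou: 2+6+4+1+8+1 = 22 for Chen, 3 for Zhou — Chen by 22–3.
Each candidate has at least one pairwise win (Quinn beats Zhou; Dube beats Quinn; Chen beats Quinn; Zhou beats Dube) — no Condorcet loser.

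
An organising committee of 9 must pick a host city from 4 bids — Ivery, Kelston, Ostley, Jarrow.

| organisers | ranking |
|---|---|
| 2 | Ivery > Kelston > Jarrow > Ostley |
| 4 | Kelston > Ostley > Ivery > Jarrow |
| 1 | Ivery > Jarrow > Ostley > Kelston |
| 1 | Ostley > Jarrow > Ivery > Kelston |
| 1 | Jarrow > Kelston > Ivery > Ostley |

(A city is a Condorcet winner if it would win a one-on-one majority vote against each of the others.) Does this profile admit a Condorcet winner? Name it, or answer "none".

Check each pair by majority over 9 ballots:
Ivery vs Kelston: Ivery preferred on 2+1+1 = 4 ballots; Kelston wins 5–4.
Ivery vs Ostley: Ivery preferred on 2+1+1 = 4 ballots; Ostley wins 5–4.
Ivery vs Jarrow: Ivery is ranked higher on 2+4+1 = 7 ballots, Jarrow on 2. Ivery wins 7–2.
Kelston vs Ostley: 7 to 2, Kelston.
Kelston vs Jarrow: 6 to 3, Kelston.
Ostley vs Jarrow: Ostley is ranked higher on 4+1 = 5 ballots, Jarrow on 4. Ostley wins 5–4.
Only Kelston has no losses; Kelston is the Condorcet winner.

Kelston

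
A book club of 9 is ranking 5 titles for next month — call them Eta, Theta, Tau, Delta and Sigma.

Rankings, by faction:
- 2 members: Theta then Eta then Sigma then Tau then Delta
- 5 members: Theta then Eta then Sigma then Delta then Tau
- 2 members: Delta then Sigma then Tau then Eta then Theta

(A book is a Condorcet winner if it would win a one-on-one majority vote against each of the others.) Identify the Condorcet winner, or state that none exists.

Theta

Pairwise majorities:
Eta–Theta: Theta 7–2.
Eta vs Tau: Eta wins 7–2.
Eta vs Delta: Eta, 7–2.
Eta vs Sigma: Eta, 7–2.
Theta vs Tau: 7 to 2, Theta.
Theta vs Delta: Theta preferred on 2+5 = 7 ballots; Theta wins 7–2.
Theta vs Sigma: Theta wins 7–2.
Tau vs Delta: Delta wins 7–2.
Tau vs Sigma: 0 for Tau, 9 for Sigma — Sigma by 9–0.
Delta vs Sigma: Delta is ranked higher on 2 ballots, Sigma on 7. Sigma wins 7–2.
Theta defeats every rival head-to-head and is the Condorcet winner.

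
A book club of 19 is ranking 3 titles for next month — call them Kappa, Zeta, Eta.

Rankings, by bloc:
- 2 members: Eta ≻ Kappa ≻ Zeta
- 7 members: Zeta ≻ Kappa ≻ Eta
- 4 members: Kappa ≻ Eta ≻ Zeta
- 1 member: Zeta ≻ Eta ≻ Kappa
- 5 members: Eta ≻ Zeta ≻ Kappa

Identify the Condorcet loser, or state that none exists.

Head-to-head results (19 members):
Kappa vs Zeta: 2+4 = 6 for Kappa, 13 for Zeta — Zeta by 13–6.
Kappa vs Eta: Kappa preferred on 7+4 = 11 ballots; Kappa wins 11–8.
Zeta–Eta: Eta 11–8.
No book is winless: Kappa beats Eta; Zeta beats Kappa; Eta beats Zeta. There is no Condorcet loser.

none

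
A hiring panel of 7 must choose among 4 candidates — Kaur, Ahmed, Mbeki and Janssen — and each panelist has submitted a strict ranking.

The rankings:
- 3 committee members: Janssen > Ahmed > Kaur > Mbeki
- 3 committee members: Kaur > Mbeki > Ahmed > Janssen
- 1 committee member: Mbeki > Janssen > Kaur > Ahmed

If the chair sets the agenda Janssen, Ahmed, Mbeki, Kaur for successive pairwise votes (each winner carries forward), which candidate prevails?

Kaur

Round 1: Janssen vs Ahmed — 4–3, Janssen advances.
Round 2: Janssen vs Mbeki — 3–4, Mbeki advances.
Round 3: Mbeki vs Kaur — 1–6, Kaur advances.
The agenda winner is Kaur.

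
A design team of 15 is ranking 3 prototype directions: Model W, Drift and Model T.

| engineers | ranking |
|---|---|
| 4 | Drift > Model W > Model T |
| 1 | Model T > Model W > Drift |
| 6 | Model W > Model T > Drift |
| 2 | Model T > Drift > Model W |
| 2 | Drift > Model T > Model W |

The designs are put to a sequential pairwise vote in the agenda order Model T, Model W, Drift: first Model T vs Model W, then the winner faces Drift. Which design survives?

Drift

Round 1: Model T vs Model W — 5–10, Model W advances.
Round 2: Model W vs Drift — 7–8, Drift advances.
The agenda winner is Drift.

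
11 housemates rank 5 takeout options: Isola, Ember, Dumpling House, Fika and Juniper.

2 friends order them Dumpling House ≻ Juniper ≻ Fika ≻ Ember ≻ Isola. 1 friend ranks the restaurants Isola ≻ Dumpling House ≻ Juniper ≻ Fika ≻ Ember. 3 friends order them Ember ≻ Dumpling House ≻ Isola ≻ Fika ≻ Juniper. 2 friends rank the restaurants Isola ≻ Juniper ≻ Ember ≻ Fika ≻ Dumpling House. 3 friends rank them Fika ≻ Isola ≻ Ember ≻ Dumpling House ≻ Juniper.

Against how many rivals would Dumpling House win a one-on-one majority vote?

2

Dumpling House against each rival (11 friends):
Dumpling House vs Isola: Dumpling House preferred on 2+3 = 5 ballots; Isola wins 6–5.
Dumpling House vs Ember: 3 to 8, Ember.
Dumpling House vs Fika: Dumpling House, 6–5.
Dumpling House vs Juniper: Dumpling House wins 9–2.
Dumpling House beats Fika, Juniper; loses to Isola, Ember — 2 pairwise wins.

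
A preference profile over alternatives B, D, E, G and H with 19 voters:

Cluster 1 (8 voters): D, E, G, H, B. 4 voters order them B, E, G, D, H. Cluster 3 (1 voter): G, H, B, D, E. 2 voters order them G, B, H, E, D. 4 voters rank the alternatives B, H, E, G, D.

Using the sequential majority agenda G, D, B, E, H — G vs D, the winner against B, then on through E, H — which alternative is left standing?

Round 1: G vs D — 11–8, G advances.
Round 2: G vs B — 11–8, G advances.
Round 3: G vs E — 3–16, E advances.
Round 4: E vs H — 12–7, E advances.
E survives the agenda.

E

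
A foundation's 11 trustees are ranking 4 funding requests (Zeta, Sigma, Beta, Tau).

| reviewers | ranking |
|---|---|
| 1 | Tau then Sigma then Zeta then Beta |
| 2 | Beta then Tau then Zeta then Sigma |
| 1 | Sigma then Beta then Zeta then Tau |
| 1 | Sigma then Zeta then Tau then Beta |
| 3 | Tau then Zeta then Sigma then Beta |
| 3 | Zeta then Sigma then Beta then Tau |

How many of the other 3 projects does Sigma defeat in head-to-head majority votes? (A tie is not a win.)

1

Sigma against each rival (11 reviewers):
Sigma vs Zeta: 3 to 8, Zeta.
Sigma vs Beta: Sigma is ranked higher on 1+1+1+3+3 = 9 ballots, Beta on 2. Sigma wins 9–2.
Sigma–Tau: Tau 6–5.
Sigma beats Beta; loses to Zeta, Tau — 1 pairwise win.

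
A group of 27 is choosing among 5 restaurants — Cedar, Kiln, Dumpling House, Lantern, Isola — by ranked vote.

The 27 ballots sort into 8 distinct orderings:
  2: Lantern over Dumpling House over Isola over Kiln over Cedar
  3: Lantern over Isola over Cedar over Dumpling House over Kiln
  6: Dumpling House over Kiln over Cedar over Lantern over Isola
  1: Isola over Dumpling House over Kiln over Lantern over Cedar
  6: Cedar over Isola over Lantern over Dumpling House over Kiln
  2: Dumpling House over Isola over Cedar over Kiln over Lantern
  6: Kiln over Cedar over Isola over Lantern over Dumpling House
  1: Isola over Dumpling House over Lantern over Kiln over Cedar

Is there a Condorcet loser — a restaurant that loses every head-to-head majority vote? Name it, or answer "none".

Head-to-head results (27 friends):
Cedar vs Kiln: Kiln, 16–11.
Cedar vs Dumpling House: Cedar, 15–12.
Cedar–Lantern: Cedar 20–7.
Cedar vs Isola: Cedar is ranked higher on 6+6+6 = 18 ballots, Isola on 9. Cedar wins 18–9.
Kiln vs Dumpling House: Dumpling House, 21–6.
Kiln vs Lantern: Kiln, 15–12.
Kiln vs Isola: Isola wins 15–12.
Dumpling House vs Lantern: Lantern wins 17–10.
Dumpling House–Isola: Isola 17–10.
Lantern–Isola: Isola 16–11.
No restaurant is winless: Cedar beats Dumpling House; Kiln beats Cedar; Dumpling House beats Kiln; Lantern beats Dumpling House; Isola beats Kiln. There is no Condorcet loser.

none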